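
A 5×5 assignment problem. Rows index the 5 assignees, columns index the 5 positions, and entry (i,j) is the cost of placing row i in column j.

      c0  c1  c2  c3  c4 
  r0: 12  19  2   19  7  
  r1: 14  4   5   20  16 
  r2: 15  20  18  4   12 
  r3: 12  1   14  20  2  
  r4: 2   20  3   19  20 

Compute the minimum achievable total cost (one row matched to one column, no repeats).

optimal assignment: row0→col2 (cost 2), row1→col1 (cost 4), row2→col3 (cost 4), row3→col4 (cost 2), row4→col0 (cost 2)
total = 2 + 4 + 4 + 2 + 2 = 14

Minimum assignment cost: 14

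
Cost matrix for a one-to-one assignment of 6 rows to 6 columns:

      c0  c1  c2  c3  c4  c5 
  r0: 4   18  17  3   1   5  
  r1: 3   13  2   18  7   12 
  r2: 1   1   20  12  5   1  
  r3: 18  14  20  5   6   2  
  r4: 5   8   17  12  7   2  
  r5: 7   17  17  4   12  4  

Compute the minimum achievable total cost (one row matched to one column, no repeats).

optimal assignment: row0→col4 (cost 1), row1→col2 (cost 2), row2→col1 (cost 1), row3→col5 (cost 2), row4→col0 (cost 5), row5→col3 (cost 4)
total = 1 + 2 + 1 + 2 + 5 + 4 = 15

Minimum assignment cost: 15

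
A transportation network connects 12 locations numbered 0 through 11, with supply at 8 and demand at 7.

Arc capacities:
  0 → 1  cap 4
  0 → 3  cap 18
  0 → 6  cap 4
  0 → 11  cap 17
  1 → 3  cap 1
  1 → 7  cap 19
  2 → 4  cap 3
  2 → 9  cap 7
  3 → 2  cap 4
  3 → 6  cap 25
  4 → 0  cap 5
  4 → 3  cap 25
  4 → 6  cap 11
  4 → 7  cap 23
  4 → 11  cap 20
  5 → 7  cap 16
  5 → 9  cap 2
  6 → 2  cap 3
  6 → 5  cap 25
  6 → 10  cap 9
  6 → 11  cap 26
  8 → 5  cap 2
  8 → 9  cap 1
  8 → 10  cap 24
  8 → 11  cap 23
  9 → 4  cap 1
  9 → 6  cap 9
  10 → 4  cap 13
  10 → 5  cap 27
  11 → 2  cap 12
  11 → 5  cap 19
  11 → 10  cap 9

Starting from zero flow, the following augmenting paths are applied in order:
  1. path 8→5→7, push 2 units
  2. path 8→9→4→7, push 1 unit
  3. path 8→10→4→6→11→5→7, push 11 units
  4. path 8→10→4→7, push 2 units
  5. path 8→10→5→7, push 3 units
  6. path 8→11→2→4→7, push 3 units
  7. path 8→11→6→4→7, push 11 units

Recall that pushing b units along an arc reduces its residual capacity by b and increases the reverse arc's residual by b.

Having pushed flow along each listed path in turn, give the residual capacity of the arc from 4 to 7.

after path 1 (8→5→7, push 2): res(4,7)=23
after path 2 (8→9→4→7, push 1): res(4,7)=22
after path 3 (8→10→4→6→11→5→7, push 11): res(4,7)=22
after path 4 (8→10→4→7, push 2): res(4,7)=20
after path 5 (8→10→5→7, push 3): res(4,7)=20
after path 6 (8→11→2→4→7, push 3): res(4,7)=17
after path 7 (8→11→6→4→7, push 11): res(4,7)=6

Residual capacity of (4,7): 6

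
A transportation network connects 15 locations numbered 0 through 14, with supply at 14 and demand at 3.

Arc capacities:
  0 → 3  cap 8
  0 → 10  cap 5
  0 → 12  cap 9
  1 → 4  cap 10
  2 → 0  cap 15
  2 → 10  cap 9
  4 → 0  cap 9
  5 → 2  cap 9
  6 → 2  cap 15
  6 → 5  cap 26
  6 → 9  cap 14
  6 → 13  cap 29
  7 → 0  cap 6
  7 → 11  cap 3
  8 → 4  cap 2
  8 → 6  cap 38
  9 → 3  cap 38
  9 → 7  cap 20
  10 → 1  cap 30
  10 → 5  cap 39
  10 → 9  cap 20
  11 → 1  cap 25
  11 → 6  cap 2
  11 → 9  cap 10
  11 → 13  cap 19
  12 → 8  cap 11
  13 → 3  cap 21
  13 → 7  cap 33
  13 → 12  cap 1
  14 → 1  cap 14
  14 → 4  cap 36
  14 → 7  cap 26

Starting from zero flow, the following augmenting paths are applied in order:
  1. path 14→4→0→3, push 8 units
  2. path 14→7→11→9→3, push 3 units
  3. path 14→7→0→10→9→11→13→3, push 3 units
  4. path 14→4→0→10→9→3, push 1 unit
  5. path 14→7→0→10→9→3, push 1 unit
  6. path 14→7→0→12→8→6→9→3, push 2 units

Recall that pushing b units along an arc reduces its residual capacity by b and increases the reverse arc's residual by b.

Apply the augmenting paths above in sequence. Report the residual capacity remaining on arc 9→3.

after path 1 (14→4→0→3, push 8): res(9,3)=38
after path 2 (14→7→11→9→3, push 3): res(9,3)=35
after path 3 (14→7→0→10→9→11→13→3, push 3): res(9,3)=35
after path 4 (14→4→0→10→9→3, push 1): res(9,3)=34
after path 5 (14→7→0→10→9→3, push 1): res(9,3)=33
after path 6 (14→7→0→12→8→6→9→3, push 2): res(9,3)=31

Residual capacity of (9,3): 31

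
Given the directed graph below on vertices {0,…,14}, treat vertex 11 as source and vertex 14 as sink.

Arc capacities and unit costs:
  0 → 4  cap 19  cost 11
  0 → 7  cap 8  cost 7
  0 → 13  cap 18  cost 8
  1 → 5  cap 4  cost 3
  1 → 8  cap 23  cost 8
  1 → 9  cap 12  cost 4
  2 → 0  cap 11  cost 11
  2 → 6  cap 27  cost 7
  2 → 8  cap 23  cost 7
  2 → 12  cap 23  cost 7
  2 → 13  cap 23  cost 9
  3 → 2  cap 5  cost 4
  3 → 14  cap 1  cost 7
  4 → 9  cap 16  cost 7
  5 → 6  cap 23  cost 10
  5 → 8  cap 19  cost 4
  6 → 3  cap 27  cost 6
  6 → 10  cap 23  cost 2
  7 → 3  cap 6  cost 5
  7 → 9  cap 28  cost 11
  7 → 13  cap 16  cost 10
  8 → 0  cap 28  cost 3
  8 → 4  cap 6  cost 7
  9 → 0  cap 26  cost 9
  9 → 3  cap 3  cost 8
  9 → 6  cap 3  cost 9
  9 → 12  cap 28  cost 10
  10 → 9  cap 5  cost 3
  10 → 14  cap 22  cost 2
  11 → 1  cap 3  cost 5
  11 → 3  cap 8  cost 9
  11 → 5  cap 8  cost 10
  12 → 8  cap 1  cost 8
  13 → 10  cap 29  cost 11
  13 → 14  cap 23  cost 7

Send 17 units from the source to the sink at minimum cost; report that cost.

shortest-cost path #1: 11→3→14 push 1 @ unit cost 16 (adds 16)
shortest-cost path #2: 11→1→5→6→10→14 push 3 @ unit cost 22 (adds 66)
shortest-cost path #3: 11→5→6→10→14 push 8 @ unit cost 24 (adds 192)
shortest-cost path #4: 11→3→2→6→10→14 push 5 @ unit cost 24 (adds 120)
total cost = 394

Minimum cost for 17 units: 394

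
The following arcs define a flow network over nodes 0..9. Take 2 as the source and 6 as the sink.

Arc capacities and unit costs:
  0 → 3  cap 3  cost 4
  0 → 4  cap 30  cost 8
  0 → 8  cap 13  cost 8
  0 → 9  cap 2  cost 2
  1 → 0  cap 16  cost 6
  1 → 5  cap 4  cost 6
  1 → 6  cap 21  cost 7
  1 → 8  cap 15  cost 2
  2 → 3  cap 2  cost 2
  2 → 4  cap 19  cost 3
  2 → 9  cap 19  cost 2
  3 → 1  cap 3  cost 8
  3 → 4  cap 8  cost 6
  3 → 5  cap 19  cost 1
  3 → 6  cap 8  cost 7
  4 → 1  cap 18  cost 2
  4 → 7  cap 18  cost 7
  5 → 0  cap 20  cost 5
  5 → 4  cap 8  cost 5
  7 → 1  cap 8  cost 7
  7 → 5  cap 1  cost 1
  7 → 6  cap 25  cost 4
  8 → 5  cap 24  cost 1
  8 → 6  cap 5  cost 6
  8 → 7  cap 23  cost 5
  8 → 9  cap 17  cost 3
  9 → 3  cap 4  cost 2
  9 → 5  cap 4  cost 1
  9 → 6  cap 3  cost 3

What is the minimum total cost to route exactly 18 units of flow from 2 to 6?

Minimum cost for 18 units: 185

shortest-cost path #1: 2→9→6 push 3 @ unit cost 5 (adds 15)
shortest-cost path #2: 2→3→6 push 2 @ unit cost 9 (adds 18)
shortest-cost path #3: 2→9→3→6 push 4 @ unit cost 11 (adds 44)
shortest-cost path #4: 2→4→1→6 push 9 @ unit cost 12 (adds 108)
total cost = 185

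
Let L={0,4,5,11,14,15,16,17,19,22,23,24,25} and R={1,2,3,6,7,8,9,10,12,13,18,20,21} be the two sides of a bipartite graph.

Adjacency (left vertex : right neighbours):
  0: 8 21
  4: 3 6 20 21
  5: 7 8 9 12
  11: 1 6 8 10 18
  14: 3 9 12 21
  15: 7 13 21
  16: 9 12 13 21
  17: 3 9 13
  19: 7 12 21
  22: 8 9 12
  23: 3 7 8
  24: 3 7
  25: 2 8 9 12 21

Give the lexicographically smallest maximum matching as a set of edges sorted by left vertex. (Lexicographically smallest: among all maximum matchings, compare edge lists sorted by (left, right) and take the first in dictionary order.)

Lex-smallest maximum matching: {(0,8), (4,6), (5,7), (11,1), (14,3), (15,13), (16,9), (19,21), (22,12), (25,2)}

|M| = 10 (so the lex-smallest maximum matching has 10 edges)
process left vertices in ascending order; for each, take the smallest-labelled available neighbour that still permits 10 edges overall, or leave it unmatched if none does
lex-smallest matching: {0-8, 4-6, 5-7, 11-1, 14-3, 15-13, 16-9, 19-21, 22-12, 25-2}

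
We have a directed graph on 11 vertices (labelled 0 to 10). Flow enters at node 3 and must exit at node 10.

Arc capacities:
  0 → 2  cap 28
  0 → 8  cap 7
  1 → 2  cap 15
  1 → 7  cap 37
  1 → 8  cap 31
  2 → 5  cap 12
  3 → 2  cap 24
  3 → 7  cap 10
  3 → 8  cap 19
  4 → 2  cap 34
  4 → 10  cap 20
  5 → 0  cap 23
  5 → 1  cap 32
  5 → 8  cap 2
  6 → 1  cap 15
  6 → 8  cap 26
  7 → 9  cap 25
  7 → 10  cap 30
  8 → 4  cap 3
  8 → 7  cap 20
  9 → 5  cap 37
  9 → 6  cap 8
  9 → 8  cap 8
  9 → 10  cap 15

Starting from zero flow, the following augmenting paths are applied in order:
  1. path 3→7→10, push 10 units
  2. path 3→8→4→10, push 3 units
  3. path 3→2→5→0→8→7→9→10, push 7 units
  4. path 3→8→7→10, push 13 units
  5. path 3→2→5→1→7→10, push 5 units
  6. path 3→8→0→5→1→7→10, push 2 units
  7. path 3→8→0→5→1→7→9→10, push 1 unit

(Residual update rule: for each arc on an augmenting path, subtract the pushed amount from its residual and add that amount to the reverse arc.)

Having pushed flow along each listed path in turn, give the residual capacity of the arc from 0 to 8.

after path 1 (3→7→10, push 10): res(0,8)=7
after path 2 (3→8→4→10, push 3): res(0,8)=7
after path 3 (3→2→5→0→8→7→9→10, push 7): res(0,8)=0
after path 4 (3→8→7→10, push 13): res(0,8)=0
after path 5 (3→2→5→1→7→10, push 5): res(0,8)=0
after path 6 (3→8→0→5→1→7→10, push 2): res(0,8)=2
after path 7 (3→8→0→5→1→7→9→10, push 1): res(0,8)=3

Residual capacity of (0,8): 3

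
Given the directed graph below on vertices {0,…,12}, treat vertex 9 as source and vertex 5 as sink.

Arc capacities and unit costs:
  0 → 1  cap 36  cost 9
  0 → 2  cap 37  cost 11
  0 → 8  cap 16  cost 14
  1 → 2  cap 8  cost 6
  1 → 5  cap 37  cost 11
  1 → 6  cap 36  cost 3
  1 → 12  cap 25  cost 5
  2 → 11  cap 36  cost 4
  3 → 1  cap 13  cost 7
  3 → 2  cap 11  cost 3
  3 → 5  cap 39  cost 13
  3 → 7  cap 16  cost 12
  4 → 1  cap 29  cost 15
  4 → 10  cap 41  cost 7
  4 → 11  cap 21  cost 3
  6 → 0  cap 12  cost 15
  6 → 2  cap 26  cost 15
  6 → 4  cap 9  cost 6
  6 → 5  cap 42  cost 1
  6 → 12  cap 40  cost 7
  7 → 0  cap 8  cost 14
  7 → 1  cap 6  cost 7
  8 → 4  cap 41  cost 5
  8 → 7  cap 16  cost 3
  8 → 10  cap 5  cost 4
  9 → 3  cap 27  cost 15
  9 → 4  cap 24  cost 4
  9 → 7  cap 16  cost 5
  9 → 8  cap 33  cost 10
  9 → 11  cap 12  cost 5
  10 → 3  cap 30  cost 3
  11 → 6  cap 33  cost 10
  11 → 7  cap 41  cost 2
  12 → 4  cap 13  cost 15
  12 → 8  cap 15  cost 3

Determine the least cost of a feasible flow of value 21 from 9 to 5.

Minimum cost for 21 units: 342

shortest-cost path #1: 9→11→6→5 push 12 @ unit cost 16 (adds 192)
shortest-cost path #2: 9→7→1→6→5 push 6 @ unit cost 16 (adds 96)
shortest-cost path #3: 9→4→11→6→5 push 3 @ unit cost 18 (adds 54)
total cost = 342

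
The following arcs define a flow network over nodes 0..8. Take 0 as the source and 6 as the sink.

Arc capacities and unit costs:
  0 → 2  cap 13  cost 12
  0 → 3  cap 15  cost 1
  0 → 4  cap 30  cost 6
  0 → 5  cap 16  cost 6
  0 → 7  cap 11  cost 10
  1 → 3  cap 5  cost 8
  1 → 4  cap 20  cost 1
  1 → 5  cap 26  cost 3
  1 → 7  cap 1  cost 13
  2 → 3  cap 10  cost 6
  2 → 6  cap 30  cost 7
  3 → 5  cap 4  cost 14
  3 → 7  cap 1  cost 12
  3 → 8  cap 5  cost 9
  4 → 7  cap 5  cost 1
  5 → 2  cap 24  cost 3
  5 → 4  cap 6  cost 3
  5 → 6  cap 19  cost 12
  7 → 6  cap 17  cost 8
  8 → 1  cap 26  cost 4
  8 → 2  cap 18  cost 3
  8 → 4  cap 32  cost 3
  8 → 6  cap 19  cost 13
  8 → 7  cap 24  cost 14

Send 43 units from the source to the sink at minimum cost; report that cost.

shortest-cost path #1: 0→4→7→6 push 5 @ unit cost 15 (adds 75)
shortest-cost path #2: 0→5→2→6 push 16 @ unit cost 16 (adds 256)
shortest-cost path #3: 0→7→6 push 11 @ unit cost 18 (adds 198)
shortest-cost path #4: 0→2→6 push 11 @ unit cost 19 (adds 209)
total cost = 738

Minimum cost for 43 units: 738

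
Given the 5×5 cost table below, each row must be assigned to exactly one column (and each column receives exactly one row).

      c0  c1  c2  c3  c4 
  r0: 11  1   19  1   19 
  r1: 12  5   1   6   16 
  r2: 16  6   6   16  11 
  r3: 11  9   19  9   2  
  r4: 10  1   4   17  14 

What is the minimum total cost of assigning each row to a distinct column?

Minimum assignment cost: 20

optimal assignment: row0→col3 (cost 1), row1→col2 (cost 1), row2→col1 (cost 6), row3→col4 (cost 2), row4→col0 (cost 10)
total = 1 + 1 + 6 + 2 + 10 = 20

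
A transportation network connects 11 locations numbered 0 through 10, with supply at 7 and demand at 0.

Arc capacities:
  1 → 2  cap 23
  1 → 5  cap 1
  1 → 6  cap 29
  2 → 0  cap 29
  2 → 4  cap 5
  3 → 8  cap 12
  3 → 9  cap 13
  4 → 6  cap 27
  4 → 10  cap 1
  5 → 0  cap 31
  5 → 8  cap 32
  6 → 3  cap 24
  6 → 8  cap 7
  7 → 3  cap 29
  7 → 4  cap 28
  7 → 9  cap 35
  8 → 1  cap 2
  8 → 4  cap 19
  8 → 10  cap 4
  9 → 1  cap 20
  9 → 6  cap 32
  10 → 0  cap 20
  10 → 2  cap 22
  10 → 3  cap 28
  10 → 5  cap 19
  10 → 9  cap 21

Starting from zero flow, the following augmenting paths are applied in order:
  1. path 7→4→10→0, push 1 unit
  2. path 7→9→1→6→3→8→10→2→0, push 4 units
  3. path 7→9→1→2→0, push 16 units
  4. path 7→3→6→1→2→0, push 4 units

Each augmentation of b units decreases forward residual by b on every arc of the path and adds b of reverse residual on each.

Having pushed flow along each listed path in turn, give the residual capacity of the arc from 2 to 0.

Residual capacity of (2,0): 5

after path 1 (7→4→10→0, push 1): res(2,0)=29
after path 2 (7→9→1→6→3→8→10→2→0, push 4): res(2,0)=25
after path 3 (7→9→1→2→0, push 16): res(2,0)=9
after path 4 (7→3→6→1→2→0, push 4): res(2,0)=5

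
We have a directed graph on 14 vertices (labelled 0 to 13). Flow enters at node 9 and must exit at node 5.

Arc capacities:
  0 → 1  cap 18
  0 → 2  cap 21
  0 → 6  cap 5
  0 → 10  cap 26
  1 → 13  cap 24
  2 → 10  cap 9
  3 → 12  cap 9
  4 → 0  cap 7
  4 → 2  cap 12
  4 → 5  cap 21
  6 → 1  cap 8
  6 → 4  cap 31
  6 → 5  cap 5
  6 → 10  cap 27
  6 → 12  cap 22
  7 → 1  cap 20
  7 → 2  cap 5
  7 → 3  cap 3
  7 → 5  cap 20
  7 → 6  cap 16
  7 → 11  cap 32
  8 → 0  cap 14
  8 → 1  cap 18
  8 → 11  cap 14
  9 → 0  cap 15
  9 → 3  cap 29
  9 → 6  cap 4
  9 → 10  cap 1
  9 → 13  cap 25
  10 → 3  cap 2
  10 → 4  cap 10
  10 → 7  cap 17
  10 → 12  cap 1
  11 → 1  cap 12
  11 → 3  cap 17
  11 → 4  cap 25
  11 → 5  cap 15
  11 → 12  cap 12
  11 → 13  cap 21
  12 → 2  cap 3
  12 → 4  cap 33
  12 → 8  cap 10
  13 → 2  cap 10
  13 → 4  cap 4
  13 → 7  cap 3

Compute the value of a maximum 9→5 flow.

Maximum flow value: 45

augment #1: 9→6→5 bottleneck 4, total now 4
augment #2: 9→0→6→5 bottleneck 1, total now 5
augment #3: 9→10→4→5 bottleneck 1, total now 6
augment #4: 9→13→4→5 bottleneck 4, total now 10
augment #5: 9→13→7→5 bottleneck 3, total now 13
augment #6: 9→0→6→4→5 bottleneck 4, total now 17
augment #7: 9→0→10→4→5 bottleneck 9, total now 26
augment #8: 9→0→10→7→5 bottleneck 1, total now 27
augment #9: 9→3→12→4→5 bottleneck 3, total now 30
augment #10: 9→3→12→8→11→5 bottleneck 6, total now 36
augment #11: 9→13→2→10→7→5 bottleneck 9, total now 45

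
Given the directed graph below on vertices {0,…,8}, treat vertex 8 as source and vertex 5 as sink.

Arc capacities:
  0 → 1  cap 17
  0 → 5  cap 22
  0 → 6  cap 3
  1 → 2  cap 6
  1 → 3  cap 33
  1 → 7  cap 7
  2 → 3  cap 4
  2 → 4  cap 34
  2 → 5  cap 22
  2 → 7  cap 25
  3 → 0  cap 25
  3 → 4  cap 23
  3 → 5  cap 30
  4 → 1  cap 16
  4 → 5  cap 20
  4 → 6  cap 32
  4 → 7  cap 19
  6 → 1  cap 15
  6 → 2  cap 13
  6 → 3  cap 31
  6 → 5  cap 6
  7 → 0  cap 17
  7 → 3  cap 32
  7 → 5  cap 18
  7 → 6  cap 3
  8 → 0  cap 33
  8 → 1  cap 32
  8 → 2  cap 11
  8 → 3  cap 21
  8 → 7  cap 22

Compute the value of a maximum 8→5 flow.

augment #1: 8→0→5 bottleneck 22, total now 22
augment #2: 8→2→5 bottleneck 11, total now 33
augment #3: 8→3→5 bottleneck 21, total now 54
augment #4: 8→7→5 bottleneck 18, total now 72
augment #5: 8→0→6→5 bottleneck 3, total now 75
augment #6: 8→1→2→5 bottleneck 6, total now 81
augment #7: 8→1→3→5 bottleneck 9, total now 90
augment #8: 8→7→6→5 bottleneck 3, total now 93
augment #9: 8→1→3→4→5 bottleneck 17, total now 110
augment #10: 8→7→3→4→5 bottleneck 1, total now 111
augment #11: 8→0→1→3→4→5 bottleneck 2, total now 113
augment #12: 8→0→1→3→4→6→2→5 bottleneck 3, total now 116

Maximum flow value: 116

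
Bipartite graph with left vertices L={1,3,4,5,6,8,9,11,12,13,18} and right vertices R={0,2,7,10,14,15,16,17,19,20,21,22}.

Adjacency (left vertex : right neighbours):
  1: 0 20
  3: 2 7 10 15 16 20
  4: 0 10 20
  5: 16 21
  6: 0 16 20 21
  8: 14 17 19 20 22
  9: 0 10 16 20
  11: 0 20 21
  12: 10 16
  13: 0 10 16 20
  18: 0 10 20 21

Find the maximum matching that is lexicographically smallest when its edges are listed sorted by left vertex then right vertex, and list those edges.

Lex-smallest maximum matching: {(1,0), (3,2), (4,10), (5,16), (6,20), (8,14), (11,21)}

|M| = 7 (so the lex-smallest maximum matching has 7 edges)
process left vertices in ascending order; for each, take the smallest-labelled available neighbour that still permits 7 edges overall, or leave it unmatched if none does
lex-smallest matching: {1-0, 3-2, 4-10, 5-16, 6-20, 8-14, 11-21}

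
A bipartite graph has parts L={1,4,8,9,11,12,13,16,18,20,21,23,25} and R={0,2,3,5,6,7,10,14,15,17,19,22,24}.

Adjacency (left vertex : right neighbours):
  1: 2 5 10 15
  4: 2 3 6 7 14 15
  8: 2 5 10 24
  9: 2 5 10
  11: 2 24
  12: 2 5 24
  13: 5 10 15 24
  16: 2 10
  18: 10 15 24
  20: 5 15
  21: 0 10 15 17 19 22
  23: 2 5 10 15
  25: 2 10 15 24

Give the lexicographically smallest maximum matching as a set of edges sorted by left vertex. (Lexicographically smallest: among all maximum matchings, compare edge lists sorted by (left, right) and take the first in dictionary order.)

Lex-smallest maximum matching: {(1,2), (4,3), (8,5), (9,10), (11,24), (13,15), (21,0)}

|M| = 7 (so the lex-smallest maximum matching has 7 edges)
process left vertices in ascending order; for each, take the smallest-labelled available neighbour that still permits 7 edges overall, or leave it unmatched if none does
lex-smallest matching: {1-2, 4-3, 8-5, 9-10, 11-24, 13-15, 21-0}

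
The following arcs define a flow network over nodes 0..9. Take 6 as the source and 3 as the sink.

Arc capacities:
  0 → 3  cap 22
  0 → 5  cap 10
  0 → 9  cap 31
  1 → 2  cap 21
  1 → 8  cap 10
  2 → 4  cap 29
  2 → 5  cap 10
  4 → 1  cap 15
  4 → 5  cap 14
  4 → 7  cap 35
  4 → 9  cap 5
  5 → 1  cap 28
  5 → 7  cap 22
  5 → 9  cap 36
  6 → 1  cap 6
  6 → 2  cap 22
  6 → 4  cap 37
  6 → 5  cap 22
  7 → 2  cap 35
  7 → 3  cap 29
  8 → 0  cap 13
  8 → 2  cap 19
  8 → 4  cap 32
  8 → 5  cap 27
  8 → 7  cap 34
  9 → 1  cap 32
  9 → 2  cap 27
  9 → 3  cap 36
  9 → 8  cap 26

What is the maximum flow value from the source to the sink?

Maximum flow value: 78

augment #1: 6→4→7→3 bottleneck 29, total now 29
augment #2: 6→4→9→3 bottleneck 5, total now 34
augment #3: 6→5→9→3 bottleneck 22, total now 56
augment #4: 6→1→8→0→3 bottleneck 6, total now 62
augment #5: 6→2→5→9→3 bottleneck 9, total now 71
augment #6: 6→4→1→8→0→3 bottleneck 3, total now 74
augment #7: 6→2→4→1→8→0→3 bottleneck 1, total now 75
augment #8: 6→2→5→9→8→0→3 bottleneck 1, total now 76
augment #9: 6→2→4→5→9→8→0→3 bottleneck 2, total now 78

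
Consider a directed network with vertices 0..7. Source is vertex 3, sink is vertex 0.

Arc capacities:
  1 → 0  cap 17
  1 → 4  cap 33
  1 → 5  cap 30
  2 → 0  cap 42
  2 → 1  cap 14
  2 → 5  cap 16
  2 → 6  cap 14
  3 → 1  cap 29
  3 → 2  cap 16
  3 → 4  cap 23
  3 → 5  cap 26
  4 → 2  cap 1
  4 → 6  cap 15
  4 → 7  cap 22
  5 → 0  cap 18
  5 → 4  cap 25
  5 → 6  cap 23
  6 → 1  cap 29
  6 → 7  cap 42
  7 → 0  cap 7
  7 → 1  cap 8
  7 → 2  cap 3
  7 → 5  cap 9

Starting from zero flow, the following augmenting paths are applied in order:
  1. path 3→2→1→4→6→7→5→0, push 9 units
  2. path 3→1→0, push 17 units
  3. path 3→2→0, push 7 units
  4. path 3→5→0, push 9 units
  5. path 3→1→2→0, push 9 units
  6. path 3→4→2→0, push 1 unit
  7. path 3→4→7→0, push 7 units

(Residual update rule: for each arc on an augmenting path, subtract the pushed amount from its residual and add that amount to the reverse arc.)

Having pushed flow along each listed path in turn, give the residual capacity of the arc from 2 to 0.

after path 1 (3→2→1→4→6→7→5→0, push 9): res(2,0)=42
after path 2 (3→1→0, push 17): res(2,0)=42
after path 3 (3→2→0, push 7): res(2,0)=35
after path 4 (3→5→0, push 9): res(2,0)=35
after path 5 (3→1→2→0, push 9): res(2,0)=26
after path 6 (3→4→2→0, push 1): res(2,0)=25
after path 7 (3→4→7→0, push 7): res(2,0)=25

Residual capacity of (2,0): 25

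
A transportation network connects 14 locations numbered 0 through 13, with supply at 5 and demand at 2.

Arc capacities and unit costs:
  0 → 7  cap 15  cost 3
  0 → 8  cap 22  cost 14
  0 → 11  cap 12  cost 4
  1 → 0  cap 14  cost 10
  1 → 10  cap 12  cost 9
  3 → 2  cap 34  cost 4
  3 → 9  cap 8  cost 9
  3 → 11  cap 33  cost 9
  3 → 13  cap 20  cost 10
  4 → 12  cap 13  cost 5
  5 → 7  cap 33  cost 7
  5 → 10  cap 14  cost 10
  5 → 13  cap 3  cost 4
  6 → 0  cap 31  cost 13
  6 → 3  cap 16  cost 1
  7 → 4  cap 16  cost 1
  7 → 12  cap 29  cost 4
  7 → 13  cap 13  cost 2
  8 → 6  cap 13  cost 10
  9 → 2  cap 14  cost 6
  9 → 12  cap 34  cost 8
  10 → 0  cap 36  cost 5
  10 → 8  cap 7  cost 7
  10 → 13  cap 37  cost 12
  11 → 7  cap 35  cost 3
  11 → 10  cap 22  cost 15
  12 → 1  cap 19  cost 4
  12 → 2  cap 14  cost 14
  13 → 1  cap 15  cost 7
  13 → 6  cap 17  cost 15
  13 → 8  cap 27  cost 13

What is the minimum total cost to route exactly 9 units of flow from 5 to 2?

Minimum cost for 9 units: 222

shortest-cost path #1: 5→13→6→3→2 push 3 @ unit cost 24 (adds 72)
shortest-cost path #2: 5→7→12→2 push 6 @ unit cost 25 (adds 150)
total cost = 222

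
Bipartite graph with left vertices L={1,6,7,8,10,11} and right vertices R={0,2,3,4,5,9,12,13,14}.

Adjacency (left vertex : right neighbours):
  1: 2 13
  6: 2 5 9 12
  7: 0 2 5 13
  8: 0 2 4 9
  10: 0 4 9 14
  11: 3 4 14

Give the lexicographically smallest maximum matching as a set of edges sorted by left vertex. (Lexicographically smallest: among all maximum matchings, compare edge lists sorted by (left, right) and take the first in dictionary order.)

|M| = 6 (so the lex-smallest maximum matching has 6 edges)
process left vertices in ascending order; for each, take the smallest-labelled available neighbour that still permits 6 edges overall, or leave it unmatched if none does
lex-smallest matching: {1-2, 6-5, 7-0, 8-4, 10-9, 11-3}

Lex-smallest maximum matching: {(1,2), (6,5), (7,0), (8,4), (10,9), (11,3)}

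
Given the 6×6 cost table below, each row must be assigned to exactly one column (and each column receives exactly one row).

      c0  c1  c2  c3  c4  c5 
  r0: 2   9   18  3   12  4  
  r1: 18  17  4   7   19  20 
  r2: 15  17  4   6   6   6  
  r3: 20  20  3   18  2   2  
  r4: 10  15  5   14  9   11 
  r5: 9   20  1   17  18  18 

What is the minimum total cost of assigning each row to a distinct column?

Minimum assignment cost: 33

one of 2 optimal assignments: row0→col0 (cost 2), row1→col3 (cost 7), row2→col4 (cost 6), row3→col5 (cost 2), row4→col1 (cost 15), row5→col2 (cost 1)
total = 2 + 7 + 6 + 2 + 15 + 1 = 33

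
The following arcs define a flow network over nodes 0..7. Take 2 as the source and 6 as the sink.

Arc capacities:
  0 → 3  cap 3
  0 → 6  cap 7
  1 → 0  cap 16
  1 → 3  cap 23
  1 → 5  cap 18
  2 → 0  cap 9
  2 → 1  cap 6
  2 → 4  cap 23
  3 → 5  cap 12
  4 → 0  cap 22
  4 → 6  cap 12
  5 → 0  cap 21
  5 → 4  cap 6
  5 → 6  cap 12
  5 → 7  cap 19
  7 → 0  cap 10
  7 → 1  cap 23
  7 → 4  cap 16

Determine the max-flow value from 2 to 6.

Maximum flow value: 28

augment #1: 2→0→6 bottleneck 7, total now 7
augment #2: 2→4→6 bottleneck 12, total now 19
augment #3: 2→1→5→6 bottleneck 6, total now 25
augment #4: 2→0→3→5→6 bottleneck 2, total now 27
augment #5: 2→4→0→3→5→6 bottleneck 1, total now 28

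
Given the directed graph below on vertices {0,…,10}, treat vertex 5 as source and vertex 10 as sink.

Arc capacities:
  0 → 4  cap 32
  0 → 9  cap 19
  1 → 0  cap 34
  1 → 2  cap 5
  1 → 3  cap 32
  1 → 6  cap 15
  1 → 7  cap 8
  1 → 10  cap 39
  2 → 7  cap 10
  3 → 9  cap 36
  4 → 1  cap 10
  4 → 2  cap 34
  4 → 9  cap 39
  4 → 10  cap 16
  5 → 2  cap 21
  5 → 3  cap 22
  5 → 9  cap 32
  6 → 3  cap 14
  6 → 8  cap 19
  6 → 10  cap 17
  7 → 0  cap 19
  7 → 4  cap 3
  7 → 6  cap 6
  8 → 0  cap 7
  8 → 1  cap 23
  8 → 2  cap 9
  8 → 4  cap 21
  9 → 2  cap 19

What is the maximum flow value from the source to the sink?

augment #1: 5→2→7→4→10 bottleneck 3, total now 3
augment #2: 5→2→7→6→10 bottleneck 6, total now 9
augment #3: 5→2→7→0→4→10 bottleneck 1, total now 10

Maximum flow value: 10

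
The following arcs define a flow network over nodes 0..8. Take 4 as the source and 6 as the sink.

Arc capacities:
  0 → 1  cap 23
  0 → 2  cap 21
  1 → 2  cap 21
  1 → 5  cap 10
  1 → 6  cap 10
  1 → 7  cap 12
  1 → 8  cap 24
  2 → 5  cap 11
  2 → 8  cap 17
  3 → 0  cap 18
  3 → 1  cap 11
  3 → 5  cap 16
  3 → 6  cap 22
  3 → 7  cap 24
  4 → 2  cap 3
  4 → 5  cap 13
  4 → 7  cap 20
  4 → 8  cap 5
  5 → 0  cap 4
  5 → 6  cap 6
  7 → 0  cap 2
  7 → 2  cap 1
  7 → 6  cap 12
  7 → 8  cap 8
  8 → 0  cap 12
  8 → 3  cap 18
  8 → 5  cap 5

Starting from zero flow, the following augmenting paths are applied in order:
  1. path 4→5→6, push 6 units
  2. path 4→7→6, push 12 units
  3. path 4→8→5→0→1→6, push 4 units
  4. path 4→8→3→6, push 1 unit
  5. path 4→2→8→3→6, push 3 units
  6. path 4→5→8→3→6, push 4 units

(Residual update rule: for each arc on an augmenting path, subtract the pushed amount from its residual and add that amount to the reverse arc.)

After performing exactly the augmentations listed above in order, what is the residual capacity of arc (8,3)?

Residual capacity of (8,3): 10

after path 1 (4→5→6, push 6): res(8,3)=18
after path 2 (4→7→6, push 12): res(8,3)=18
after path 3 (4→8→5→0→1→6, push 4): res(8,3)=18
after path 4 (4→8→3→6, push 1): res(8,3)=17
after path 5 (4→2→8→3→6, push 3): res(8,3)=14
after path 6 (4→5→8→3→6, push 4): res(8,3)=10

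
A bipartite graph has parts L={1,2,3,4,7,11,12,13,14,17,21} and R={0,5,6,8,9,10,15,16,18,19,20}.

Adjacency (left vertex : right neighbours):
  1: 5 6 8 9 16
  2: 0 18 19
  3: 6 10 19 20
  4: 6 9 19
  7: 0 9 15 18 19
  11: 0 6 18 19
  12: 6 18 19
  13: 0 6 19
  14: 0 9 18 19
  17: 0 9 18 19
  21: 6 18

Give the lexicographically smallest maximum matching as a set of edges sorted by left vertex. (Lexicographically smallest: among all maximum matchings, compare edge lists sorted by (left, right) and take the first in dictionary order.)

|M| = 8 (so the lex-smallest maximum matching has 8 edges)
process left vertices in ascending order; for each, take the smallest-labelled available neighbour that still permits 8 edges overall, or leave it unmatched if none does
lex-smallest matching: {1-5, 2-0, 3-10, 4-6, 7-15, 11-18, 12-19, 14-9}

Lex-smallest maximum matching: {(1,5), (2,0), (3,10), (4,6), (7,15), (11,18), (12,19), (14,9)}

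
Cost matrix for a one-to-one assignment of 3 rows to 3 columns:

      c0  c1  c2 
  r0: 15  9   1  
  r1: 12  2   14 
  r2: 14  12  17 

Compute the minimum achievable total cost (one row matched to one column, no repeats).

optimal assignment: row0→col2 (cost 1), row1→col1 (cost 2), row2→col0 (cost 14)
total = 1 + 2 + 14 = 17

Minimum assignment cost: 17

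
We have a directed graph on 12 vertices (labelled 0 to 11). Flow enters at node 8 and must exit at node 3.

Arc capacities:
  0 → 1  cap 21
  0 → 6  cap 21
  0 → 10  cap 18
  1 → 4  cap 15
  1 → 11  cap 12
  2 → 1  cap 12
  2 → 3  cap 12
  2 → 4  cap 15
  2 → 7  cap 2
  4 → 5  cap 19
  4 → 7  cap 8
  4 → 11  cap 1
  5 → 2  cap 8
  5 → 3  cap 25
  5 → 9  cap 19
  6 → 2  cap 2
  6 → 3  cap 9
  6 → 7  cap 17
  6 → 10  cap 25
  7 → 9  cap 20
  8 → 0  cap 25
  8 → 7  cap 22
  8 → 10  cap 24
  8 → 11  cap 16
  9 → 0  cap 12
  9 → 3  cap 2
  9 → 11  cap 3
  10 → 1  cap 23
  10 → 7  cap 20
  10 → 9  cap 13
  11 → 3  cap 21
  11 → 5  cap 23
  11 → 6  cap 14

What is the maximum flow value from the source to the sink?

augment #1: 8→11→3 bottleneck 16, total now 16
augment #2: 8→0→6→3 bottleneck 9, total now 25
augment #3: 8→7→9→3 bottleneck 2, total now 27
augment #4: 8→0→1→11→3 bottleneck 5, total now 32
augment #5: 8→0→6→2→3 bottleneck 2, total now 34
augment #6: 8→0→1→4→5→3 bottleneck 9, total now 43
augment #7: 8→7→9→11→5→3 bottleneck 3, total now 46
augment #8: 8→10→1→4→5→3 bottleneck 6, total now 52
augment #9: 8→10→1→11→5→3 bottleneck 7, total now 59

Maximum flow value: 59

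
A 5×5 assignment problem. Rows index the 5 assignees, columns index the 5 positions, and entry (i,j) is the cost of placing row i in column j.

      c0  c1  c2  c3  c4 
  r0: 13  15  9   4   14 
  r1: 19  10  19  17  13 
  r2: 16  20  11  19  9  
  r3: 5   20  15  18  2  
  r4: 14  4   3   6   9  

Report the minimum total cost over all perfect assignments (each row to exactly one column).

Minimum assignment cost: 31

optimal assignment: row0→col3 (cost 4), row1→col1 (cost 10), row2→col4 (cost 9), row3→col0 (cost 5), row4→col2 (cost 3)
total = 4 + 10 + 9 + 5 + 3 = 31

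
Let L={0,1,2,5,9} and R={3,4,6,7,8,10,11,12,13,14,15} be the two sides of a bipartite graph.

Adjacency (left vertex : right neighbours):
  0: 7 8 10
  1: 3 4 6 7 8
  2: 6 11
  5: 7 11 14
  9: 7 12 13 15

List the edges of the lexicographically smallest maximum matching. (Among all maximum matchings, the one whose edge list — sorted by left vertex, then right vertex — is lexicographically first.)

Lex-smallest maximum matching: {(0,7), (1,3), (2,6), (5,11), (9,12)}

|M| = 5 (so the lex-smallest maximum matching has 5 edges)
process left vertices in ascending order; for each, take the smallest-labelled available neighbour that still permits 5 edges overall, or leave it unmatched if none does
lex-smallest matching: {0-7, 1-3, 2-6, 5-11, 9-12}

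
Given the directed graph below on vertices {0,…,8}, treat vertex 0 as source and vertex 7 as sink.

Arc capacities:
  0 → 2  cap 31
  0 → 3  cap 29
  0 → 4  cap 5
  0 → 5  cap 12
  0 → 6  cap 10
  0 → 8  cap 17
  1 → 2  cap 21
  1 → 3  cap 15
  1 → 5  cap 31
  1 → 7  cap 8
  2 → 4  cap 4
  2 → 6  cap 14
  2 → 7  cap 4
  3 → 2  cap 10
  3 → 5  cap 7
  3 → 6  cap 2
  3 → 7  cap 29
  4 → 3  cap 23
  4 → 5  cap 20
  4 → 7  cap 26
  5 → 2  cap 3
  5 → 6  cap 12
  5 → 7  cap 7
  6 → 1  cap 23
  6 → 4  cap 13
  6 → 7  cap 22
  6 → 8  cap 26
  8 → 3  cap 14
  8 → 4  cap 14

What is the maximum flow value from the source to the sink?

Maximum flow value: 95

augment #1: 0→2→7 bottleneck 4, total now 4
augment #2: 0→3→7 bottleneck 29, total now 33
augment #3: 0→4→7 bottleneck 5, total now 38
augment #4: 0→5→7 bottleneck 7, total now 45
augment #5: 0→6→7 bottleneck 10, total now 55
augment #6: 0→2→4→7 bottleneck 4, total now 59
augment #7: 0→2→6→7 bottleneck 12, total now 71
augment #8: 0→8→4→7 bottleneck 14, total now 85
augment #9: 0→2→6→1→7 bottleneck 2, total now 87
augment #10: 0→5→6→1→7 bottleneck 5, total now 92
augment #11: 0→8→3→6→1→7 bottleneck 1, total now 93
augment #12: 0→8→3→6→4→7 bottleneck 1, total now 94
augment #13: 0→8→3→5→6→4→7 bottleneck 1, total now 95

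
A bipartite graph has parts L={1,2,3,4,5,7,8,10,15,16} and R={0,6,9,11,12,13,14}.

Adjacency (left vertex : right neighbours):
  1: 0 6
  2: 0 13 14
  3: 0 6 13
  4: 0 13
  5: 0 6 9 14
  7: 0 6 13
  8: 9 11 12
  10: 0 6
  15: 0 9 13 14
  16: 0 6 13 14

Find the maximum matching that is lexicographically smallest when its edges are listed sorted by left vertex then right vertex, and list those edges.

Lex-smallest maximum matching: {(1,0), (2,13), (3,6), (5,9), (8,11), (15,14)}

|M| = 6 (so the lex-smallest maximum matching has 6 edges)
process left vertices in ascending order; for each, take the smallest-labelled available neighbour that still permits 6 edges overall, or leave it unmatched if none does
lex-smallest matching: {1-0, 2-13, 3-6, 5-9, 8-11, 15-14}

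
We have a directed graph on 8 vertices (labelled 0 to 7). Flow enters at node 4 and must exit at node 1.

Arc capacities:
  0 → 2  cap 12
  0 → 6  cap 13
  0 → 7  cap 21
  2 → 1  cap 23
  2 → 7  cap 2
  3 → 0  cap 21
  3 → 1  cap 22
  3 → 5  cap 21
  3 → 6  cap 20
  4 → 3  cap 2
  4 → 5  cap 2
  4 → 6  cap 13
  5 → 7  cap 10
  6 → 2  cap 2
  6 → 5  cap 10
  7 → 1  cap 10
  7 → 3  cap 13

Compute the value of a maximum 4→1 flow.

Maximum flow value: 14

augment #1: 4→3→1 bottleneck 2, total now 2
augment #2: 4→5→7→1 bottleneck 2, total now 4
augment #3: 4→6→2→1 bottleneck 2, total now 6
augment #4: 4→6→5→7→1 bottleneck 8, total now 14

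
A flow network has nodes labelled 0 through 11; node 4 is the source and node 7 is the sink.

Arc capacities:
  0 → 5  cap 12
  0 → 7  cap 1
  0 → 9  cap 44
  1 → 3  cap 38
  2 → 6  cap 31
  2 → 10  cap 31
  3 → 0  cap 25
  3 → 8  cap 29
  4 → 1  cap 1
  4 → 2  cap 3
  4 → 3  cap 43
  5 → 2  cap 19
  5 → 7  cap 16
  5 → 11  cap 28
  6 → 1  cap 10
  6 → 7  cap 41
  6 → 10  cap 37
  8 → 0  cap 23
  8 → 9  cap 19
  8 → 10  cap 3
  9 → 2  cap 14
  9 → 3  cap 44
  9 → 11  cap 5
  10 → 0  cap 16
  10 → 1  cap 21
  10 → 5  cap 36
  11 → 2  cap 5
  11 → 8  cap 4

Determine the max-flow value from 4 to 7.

Maximum flow value: 38

augment #1: 4→2→6→7 bottleneck 3, total now 3
augment #2: 4→3→0→7 bottleneck 1, total now 4
augment #3: 4→3→0→5→7 bottleneck 12, total now 16
augment #4: 4→3→8→10→5→7 bottleneck 3, total now 19
augment #5: 4→3→0→9→2→6→7 bottleneck 12, total now 31
augment #6: 4→3→8→9→2→6→7 bottleneck 2, total now 33
augment #7: 4→3→8→9→11→2→6→7 bottleneck 5, total now 38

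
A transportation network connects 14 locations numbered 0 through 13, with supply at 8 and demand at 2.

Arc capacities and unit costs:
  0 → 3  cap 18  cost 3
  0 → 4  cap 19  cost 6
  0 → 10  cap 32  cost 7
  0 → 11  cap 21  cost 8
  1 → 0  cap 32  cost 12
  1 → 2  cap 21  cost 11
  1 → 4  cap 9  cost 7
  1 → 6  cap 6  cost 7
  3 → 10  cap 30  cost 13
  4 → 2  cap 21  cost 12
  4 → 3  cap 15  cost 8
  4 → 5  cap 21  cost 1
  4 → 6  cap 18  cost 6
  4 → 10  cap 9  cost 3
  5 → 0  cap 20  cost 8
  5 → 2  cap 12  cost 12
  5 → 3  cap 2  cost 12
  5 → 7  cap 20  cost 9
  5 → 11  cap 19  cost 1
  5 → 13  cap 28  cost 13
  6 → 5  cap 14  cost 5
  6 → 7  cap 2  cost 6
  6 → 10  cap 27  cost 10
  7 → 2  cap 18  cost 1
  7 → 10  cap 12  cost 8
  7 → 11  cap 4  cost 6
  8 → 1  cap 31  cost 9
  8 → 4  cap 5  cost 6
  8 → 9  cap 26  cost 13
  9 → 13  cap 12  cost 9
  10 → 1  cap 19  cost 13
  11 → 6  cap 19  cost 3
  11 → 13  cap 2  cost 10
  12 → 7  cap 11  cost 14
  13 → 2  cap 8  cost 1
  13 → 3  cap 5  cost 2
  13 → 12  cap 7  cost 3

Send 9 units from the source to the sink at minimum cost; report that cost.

shortest-cost path #1: 8→4→5→7→2 push 5 @ unit cost 17 (adds 85)
shortest-cost path #2: 8→1→2 push 4 @ unit cost 20 (adds 80)
total cost = 165

Minimum cost for 9 units: 165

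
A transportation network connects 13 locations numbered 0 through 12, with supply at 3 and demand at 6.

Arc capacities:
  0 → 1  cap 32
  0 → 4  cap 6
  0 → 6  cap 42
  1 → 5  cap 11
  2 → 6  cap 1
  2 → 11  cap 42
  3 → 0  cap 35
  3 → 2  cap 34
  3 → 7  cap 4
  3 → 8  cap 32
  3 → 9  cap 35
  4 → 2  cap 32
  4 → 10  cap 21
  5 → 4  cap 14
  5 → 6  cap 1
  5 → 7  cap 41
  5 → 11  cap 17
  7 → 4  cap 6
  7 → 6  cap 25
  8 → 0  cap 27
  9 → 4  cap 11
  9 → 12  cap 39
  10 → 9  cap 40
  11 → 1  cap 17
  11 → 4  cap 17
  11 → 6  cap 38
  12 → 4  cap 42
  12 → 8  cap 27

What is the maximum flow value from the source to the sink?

Maximum flow value: 96

augment #1: 3→0→6 bottleneck 35, total now 35
augment #2: 3→2→6 bottleneck 1, total now 36
augment #3: 3→7→6 bottleneck 4, total now 40
augment #4: 3→2→11→6 bottleneck 33, total now 73
augment #5: 3→8→0→6 bottleneck 7, total now 80
augment #6: 3→8→0→1→5→6 bottleneck 1, total now 81
augment #7: 3→9→4→2→11→6 bottleneck 5, total now 86
augment #8: 3→8→0→1→5→7→6 bottleneck 10, total now 96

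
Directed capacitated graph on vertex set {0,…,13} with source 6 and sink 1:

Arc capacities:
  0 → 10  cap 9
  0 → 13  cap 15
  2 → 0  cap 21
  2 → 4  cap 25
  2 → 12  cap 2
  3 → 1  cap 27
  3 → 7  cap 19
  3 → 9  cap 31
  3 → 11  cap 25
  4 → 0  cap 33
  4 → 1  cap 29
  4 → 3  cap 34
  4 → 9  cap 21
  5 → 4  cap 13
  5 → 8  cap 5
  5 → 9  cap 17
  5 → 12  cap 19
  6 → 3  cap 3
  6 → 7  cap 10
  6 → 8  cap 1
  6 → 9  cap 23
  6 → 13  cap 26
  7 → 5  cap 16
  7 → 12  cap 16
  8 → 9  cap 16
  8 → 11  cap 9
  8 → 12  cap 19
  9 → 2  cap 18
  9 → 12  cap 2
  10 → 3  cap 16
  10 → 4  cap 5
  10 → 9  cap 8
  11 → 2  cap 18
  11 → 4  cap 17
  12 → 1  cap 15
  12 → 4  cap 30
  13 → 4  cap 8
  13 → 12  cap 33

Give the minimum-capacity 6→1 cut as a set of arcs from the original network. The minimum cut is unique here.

Min-cut arcs: {(6,3), (6,7), (6,8), (6,13), (9,2), (9,12)} (total capacity 60)

augment #1: 6→3→1 push 3
augment #2: 6→7→12→1 push 10
augment #3: 6→8→12→1 push 1
augment #4: 6→9→12→1 push 2
augment #5: 6→13→4→1 push 8
augment #6: 6→13→12→1 push 2
augment #7: 6→9→2→4→1 push 18
augment #8: 6→13→12→4→1 push 3
augment #9: 6→13→12→4→3→1 push 13
max flow = 60; residual-reachable set from 6 gives S-side
cut edges (S→T): {(6,3), (6,7), (6,8), (6,13), (9,2), (9,12)} total cap 60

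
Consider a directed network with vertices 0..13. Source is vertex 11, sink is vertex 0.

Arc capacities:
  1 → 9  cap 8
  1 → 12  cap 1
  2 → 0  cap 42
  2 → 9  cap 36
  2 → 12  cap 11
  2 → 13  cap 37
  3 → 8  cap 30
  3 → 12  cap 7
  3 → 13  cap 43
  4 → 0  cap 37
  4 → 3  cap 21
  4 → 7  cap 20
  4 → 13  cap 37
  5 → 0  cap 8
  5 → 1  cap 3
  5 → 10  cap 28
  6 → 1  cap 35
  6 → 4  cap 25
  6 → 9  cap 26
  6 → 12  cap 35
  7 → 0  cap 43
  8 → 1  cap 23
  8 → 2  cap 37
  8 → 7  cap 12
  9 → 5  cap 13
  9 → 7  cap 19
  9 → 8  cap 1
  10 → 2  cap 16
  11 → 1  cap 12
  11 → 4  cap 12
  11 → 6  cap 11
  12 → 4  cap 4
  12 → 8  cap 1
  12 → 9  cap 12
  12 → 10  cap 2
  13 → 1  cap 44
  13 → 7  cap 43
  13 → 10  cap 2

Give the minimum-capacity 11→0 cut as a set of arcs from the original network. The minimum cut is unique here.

Min-cut arcs: {(1,9), (1,12), (11,4), (11,6)} (total capacity 32)

augment #1: 11→4→0 push 12
augment #2: 11→6→4→0 push 11
augment #3: 11→1→9→5→0 push 8
augment #4: 11→1→12→4→0 push 1
max flow = 32; residual-reachable set from 11 gives S-side
cut edges (S→T): {(1,9), (1,12), (11,4), (11,6)} total cap 32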